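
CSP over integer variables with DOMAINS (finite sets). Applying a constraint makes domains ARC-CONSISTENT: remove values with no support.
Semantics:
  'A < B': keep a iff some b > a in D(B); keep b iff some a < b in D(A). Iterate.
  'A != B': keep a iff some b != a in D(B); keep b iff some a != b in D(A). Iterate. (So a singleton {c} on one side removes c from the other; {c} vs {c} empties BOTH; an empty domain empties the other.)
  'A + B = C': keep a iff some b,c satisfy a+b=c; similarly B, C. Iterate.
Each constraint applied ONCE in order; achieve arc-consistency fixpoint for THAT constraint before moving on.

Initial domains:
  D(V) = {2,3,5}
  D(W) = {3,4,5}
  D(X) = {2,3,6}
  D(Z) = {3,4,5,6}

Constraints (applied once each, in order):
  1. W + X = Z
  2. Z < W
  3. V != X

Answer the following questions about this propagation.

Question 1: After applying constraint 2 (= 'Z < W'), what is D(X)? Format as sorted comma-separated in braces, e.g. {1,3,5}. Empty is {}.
Answer: {2,3}

Derivation:
Constraint 1 (W + X = Z) on D(W)={3,4,5} D(X)={2,3,6} D(Z)={3,4,5,6}: W {3,4,5}->{3,4}; X {2,3,6}->{2,3}; Z {3,4,5,6}->{5,6}
Constraint 2 (Z < W) on D(Z)={5,6} D(W)={3,4}: Z {5,6}->{}; W {3,4}->{}
So after constraint 2: D(X) = {2,3}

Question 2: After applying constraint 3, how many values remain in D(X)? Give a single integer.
Answer: 2

Derivation:
Constraint 1 (W + X = Z) on D(W)={3,4,5} D(X)={2,3,6} D(Z)={3,4,5,6}: W {3,4,5}->{3,4}; X {2,3,6}->{2,3}; Z {3,4,5,6}->{5,6}
Constraint 2 (Z < W) on D(Z)={5,6} D(W)={3,4}: Z {5,6}->{}; W {3,4}->{}
Constraint 3 (V != X) on D(V)={2,3,5} D(X)={2,3}: no change
So after constraint 3: D(X)={2,3}, size = 2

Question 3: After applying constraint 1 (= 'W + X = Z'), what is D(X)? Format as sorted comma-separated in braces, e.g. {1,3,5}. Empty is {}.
Answer: {2,3}

Derivation:
Constraint 1 (W + X = Z) on D(W)={3,4,5} D(X)={2,3,6} D(Z)={3,4,5,6}: W {3,4,5}->{3,4}; X {2,3,6}->{2,3}; Z {3,4,5,6}->{5,6}
So after constraint 1: D(X) = {2,3}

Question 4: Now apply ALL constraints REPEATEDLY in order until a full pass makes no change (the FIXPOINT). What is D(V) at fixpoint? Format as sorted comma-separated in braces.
pass 0 (initial): D(V)={2,3,5}
pass 1: W {3,4,5}->{}; X {2,3,6}->{2,3}; Z {3,4,5,6}->{}
pass 2: V {2,3,5}->{}; X {2,3}->{}
pass 3: no change
Fixpoint after 3 passes: D(V) = {}

Answer: {}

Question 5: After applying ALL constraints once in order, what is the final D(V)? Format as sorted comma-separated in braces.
Constraint 1 (W + X = Z) on D(W)={3,4,5} D(X)={2,3,6} D(Z)={3,4,5,6}: W {3,4,5}->{3,4}; X {2,3,6}->{2,3}; Z {3,4,5,6}->{5,6}
Constraint 2 (Z < W) on D(Z)={5,6} D(W)={3,4}: Z {5,6}->{}; W {3,4}->{}
Constraint 3 (V != X) on D(V)={2,3,5} D(X)={2,3}: no change
So after all 3 constraints: D(V) = {2,3,5}

Answer: {2,3,5}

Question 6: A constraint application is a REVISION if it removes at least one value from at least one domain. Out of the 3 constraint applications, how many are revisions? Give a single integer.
Answer: 2

Derivation:
Constraint 1 (W + X = Z) on D(W)={3,4,5} D(X)={2,3,6} D(Z)={3,4,5,6}: W {3,4,5}->{3,4}; X {2,3,6}->{2,3}; Z {3,4,5,6}->{5,6} => REVISION
Constraint 2 (Z < W) on D(Z)={5,6} D(W)={3,4}: Z {5,6}->{}; W {3,4}->{} => REVISION
Constraint 3 (V != X) on D(V)={2,3,5} D(X)={2,3}: no change => not a revision
Total revisions = 2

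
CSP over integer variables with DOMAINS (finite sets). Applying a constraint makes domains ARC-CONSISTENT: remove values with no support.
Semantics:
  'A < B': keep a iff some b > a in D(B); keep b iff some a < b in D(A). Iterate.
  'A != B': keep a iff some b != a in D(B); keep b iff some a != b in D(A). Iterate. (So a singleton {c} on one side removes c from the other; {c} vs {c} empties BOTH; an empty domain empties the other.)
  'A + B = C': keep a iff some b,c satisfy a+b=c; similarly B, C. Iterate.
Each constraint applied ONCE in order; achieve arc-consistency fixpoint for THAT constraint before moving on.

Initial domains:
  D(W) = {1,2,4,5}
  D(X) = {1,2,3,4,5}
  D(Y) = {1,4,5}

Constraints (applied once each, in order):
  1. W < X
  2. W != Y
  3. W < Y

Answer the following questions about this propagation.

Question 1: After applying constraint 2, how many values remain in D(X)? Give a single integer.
Answer: 4

Derivation:
Constraint 1 (W < X) on D(W)={1,2,4,5} D(X)={1,2,3,4,5}: W {1,2,4,5}->{1,2,4}; X {1,2,3,4,5}->{2,3,4,5}
Constraint 2 (W != Y) on D(W)={1,2,4} D(Y)={1,4,5}: no change
So after constraint 2: D(X)={2,3,4,5}, size = 4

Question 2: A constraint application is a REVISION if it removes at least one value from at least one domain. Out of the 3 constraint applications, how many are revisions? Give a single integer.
Constraint 1 (W < X) on D(W)={1,2,4,5} D(X)={1,2,3,4,5}: W {1,2,4,5}->{1,2,4}; X {1,2,3,4,5}->{2,3,4,5} => REVISION
Constraint 2 (W != Y) on D(W)={1,2,4} D(Y)={1,4,5}: no change => not a revision
Constraint 3 (W < Y) on D(W)={1,2,4} D(Y)={1,4,5}: Y {1,4,5}->{4,5} => REVISION
Total revisions = 2

Answer: 2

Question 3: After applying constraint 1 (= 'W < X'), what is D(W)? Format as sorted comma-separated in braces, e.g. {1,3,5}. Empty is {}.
Constraint 1 (W < X) on D(W)={1,2,4,5} D(X)={1,2,3,4,5}: W {1,2,4,5}->{1,2,4}; X {1,2,3,4,5}->{2,3,4,5}
So after constraint 1: D(W) = {1,2,4}

Answer: {1,2,4}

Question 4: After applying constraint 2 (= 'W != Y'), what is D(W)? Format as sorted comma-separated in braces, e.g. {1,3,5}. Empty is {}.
Constraint 1 (W < X) on D(W)={1,2,4,5} D(X)={1,2,3,4,5}: W {1,2,4,5}->{1,2,4}; X {1,2,3,4,5}->{2,3,4,5}
Constraint 2 (W != Y) on D(W)={1,2,4} D(Y)={1,4,5}: no change
So after constraint 2: D(W) = {1,2,4}

Answer: {1,2,4}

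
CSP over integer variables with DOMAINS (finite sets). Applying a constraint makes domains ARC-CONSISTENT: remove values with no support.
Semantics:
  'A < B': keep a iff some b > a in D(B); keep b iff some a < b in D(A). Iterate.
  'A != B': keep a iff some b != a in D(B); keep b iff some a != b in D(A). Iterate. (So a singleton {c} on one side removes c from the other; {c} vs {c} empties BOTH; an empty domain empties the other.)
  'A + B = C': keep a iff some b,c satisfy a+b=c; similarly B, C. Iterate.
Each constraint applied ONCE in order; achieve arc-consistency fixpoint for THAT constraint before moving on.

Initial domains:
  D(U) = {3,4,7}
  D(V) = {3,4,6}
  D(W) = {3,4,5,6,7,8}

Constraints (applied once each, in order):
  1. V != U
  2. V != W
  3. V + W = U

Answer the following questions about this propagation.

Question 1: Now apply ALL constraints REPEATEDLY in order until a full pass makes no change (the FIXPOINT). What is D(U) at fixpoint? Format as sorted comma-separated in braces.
Answer: {7}

Derivation:
pass 0 (initial): D(U)={3,4,7}
pass 1: U {3,4,7}->{7}; V {3,4,6}->{3,4}; W {3,4,5,6,7,8}->{3,4}
pass 2: no change
Fixpoint after 2 passes: D(U) = {7}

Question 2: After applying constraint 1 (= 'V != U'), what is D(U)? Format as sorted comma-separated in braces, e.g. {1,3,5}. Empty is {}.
Constraint 1 (V != U) on D(V)={3,4,6} D(U)={3,4,7}: no change
So after constraint 1: D(U) = {3,4,7}

Answer: {3,4,7}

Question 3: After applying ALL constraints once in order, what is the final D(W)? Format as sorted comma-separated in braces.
Constraint 1 (V != U) on D(V)={3,4,6} D(U)={3,4,7}: no change
Constraint 2 (V != W) on D(V)={3,4,6} D(W)={3,4,5,6,7,8}: no change
Constraint 3 (V + W = U) on D(V)={3,4,6} D(W)={3,4,5,6,7,8} D(U)={3,4,7}: V {3,4,6}->{3,4}; W {3,4,5,6,7,8}->{3,4}; U {3,4,7}->{7}
So after all 3 constraints: D(W) = {3,4}

Answer: {3,4}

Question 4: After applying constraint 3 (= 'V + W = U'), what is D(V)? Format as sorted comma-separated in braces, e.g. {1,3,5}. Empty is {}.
Constraint 1 (V != U) on D(V)={3,4,6} D(U)={3,4,7}: no change
Constraint 2 (V != W) on D(V)={3,4,6} D(W)={3,4,5,6,7,8}: no change
Constraint 3 (V + W = U) on D(V)={3,4,6} D(W)={3,4,5,6,7,8} D(U)={3,4,7}: V {3,4,6}->{3,4}; W {3,4,5,6,7,8}->{3,4}; U {3,4,7}->{7}
So after constraint 3: D(V) = {3,4}

Answer: {3,4}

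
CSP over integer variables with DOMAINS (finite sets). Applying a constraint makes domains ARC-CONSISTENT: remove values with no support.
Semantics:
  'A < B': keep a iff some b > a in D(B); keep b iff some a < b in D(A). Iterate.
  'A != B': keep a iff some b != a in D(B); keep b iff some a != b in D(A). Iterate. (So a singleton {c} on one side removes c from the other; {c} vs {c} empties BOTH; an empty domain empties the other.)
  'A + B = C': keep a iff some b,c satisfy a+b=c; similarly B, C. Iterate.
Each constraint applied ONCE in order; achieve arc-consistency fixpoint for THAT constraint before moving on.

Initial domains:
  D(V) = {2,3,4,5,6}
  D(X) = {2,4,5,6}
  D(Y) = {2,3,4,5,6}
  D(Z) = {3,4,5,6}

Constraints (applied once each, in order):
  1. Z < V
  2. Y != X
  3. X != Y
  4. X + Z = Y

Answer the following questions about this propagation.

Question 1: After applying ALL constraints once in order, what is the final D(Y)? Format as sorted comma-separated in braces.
Constraint 1 (Z < V) on D(Z)={3,4,5,6} D(V)={2,3,4,5,6}: Z {3,4,5,6}->{3,4,5}; V {2,3,4,5,6}->{4,5,6}
Constraint 2 (Y != X) on D(Y)={2,3,4,5,6} D(X)={2,4,5,6}: no change
Constraint 3 (X != Y) on D(X)={2,4,5,6} D(Y)={2,3,4,5,6}: no change
Constraint 4 (X + Z = Y) on D(X)={2,4,5,6} D(Z)={3,4,5} D(Y)={2,3,4,5,6}: X {2,4,5,6}->{2}; Z {3,4,5}->{3,4}; Y {2,3,4,5,6}->{5,6}
So after all 4 constraints: D(Y) = {5,6}

Answer: {5,6}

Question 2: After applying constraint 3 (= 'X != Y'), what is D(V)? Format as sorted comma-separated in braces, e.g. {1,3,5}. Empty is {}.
Constraint 1 (Z < V) on D(Z)={3,4,5,6} D(V)={2,3,4,5,6}: Z {3,4,5,6}->{3,4,5}; V {2,3,4,5,6}->{4,5,6}
Constraint 2 (Y != X) on D(Y)={2,3,4,5,6} D(X)={2,4,5,6}: no change
Constraint 3 (X != Y) on D(X)={2,4,5,6} D(Y)={2,3,4,5,6}: no change
So after constraint 3: D(V) = {4,5,6}

Answer: {4,5,6}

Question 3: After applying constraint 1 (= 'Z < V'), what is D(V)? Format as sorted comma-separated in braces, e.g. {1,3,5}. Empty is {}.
Constraint 1 (Z < V) on D(Z)={3,4,5,6} D(V)={2,3,4,5,6}: Z {3,4,5,6}->{3,4,5}; V {2,3,4,5,6}->{4,5,6}
So after constraint 1: D(V) = {4,5,6}

Answer: {4,5,6}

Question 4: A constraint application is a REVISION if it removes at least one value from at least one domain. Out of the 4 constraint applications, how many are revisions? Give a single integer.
Answer: 2

Derivation:
Constraint 1 (Z < V) on D(Z)={3,4,5,6} D(V)={2,3,4,5,6}: Z {3,4,5,6}->{3,4,5}; V {2,3,4,5,6}->{4,5,6} => REVISION
Constraint 2 (Y != X) on D(Y)={2,3,4,5,6} D(X)={2,4,5,6}: no change => not a revision
Constraint 3 (X != Y) on D(X)={2,4,5,6} D(Y)={2,3,4,5,6}: no change => not a revision
Constraint 4 (X + Z = Y) on D(X)={2,4,5,6} D(Z)={3,4,5} D(Y)={2,3,4,5,6}: X {2,4,5,6}->{2}; Z {3,4,5}->{3,4}; Y {2,3,4,5,6}->{5,6} => REVISION
Total revisions = 2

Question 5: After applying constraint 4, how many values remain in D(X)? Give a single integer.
Answer: 1

Derivation:
Constraint 1 (Z < V) on D(Z)={3,4,5,6} D(V)={2,3,4,5,6}: Z {3,4,5,6}->{3,4,5}; V {2,3,4,5,6}->{4,5,6}
Constraint 2 (Y != X) on D(Y)={2,3,4,5,6} D(X)={2,4,5,6}: no change
Constraint 3 (X != Y) on D(X)={2,4,5,6} D(Y)={2,3,4,5,6}: no change
Constraint 4 (X + Z = Y) on D(X)={2,4,5,6} D(Z)={3,4,5} D(Y)={2,3,4,5,6}: X {2,4,5,6}->{2}; Z {3,4,5}->{3,4}; Y {2,3,4,5,6}->{5,6}
So after constraint 4: D(X)={2}, size = 1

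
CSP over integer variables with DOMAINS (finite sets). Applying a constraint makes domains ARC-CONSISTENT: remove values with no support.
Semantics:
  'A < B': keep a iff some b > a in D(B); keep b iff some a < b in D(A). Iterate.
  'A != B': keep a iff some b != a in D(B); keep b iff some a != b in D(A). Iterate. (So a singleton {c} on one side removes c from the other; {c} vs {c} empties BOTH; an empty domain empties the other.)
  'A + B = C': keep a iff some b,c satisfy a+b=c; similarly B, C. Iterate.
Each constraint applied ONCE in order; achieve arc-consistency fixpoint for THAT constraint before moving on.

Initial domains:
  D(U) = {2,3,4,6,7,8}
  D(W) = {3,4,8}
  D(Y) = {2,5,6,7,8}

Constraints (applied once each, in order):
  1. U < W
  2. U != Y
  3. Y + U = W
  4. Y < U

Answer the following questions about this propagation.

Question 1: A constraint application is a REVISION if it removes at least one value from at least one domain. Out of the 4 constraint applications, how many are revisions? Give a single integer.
Answer: 3

Derivation:
Constraint 1 (U < W) on D(U)={2,3,4,6,7,8} D(W)={3,4,8}: U {2,3,4,6,7,8}->{2,3,4,6,7} => REVISION
Constraint 2 (U != Y) on D(U)={2,3,4,6,7} D(Y)={2,5,6,7,8}: no change => not a revision
Constraint 3 (Y + U = W) on D(Y)={2,5,6,7,8} D(U)={2,3,4,6,7} D(W)={3,4,8}: Y {2,5,6,7,8}->{2,5,6}; U {2,3,4,6,7}->{2,3,6}; W {3,4,8}->{4,8} => REVISION
Constraint 4 (Y < U) on D(Y)={2,5,6} D(U)={2,3,6}: Y {2,5,6}->{2,5}; U {2,3,6}->{3,6} => REVISION
Total revisions = 3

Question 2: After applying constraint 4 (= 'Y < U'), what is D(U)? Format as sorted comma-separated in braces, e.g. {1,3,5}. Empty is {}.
Answer: {3,6}

Derivation:
Constraint 1 (U < W) on D(U)={2,3,4,6,7,8} D(W)={3,4,8}: U {2,3,4,6,7,8}->{2,3,4,6,7}
Constraint 2 (U != Y) on D(U)={2,3,4,6,7} D(Y)={2,5,6,7,8}: no change
Constraint 3 (Y + U = W) on D(Y)={2,5,6,7,8} D(U)={2,3,4,6,7} D(W)={3,4,8}: Y {2,5,6,7,8}->{2,5,6}; U {2,3,4,6,7}->{2,3,6}; W {3,4,8}->{4,8}
Constraint 4 (Y < U) on D(Y)={2,5,6} D(U)={2,3,6}: Y {2,5,6}->{2,5}; U {2,3,6}->{3,6}
So after constraint 4: D(U) = {3,6}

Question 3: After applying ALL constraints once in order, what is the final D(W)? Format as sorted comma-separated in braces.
Constraint 1 (U < W) on D(U)={2,3,4,6,7,8} D(W)={3,4,8}: U {2,3,4,6,7,8}->{2,3,4,6,7}
Constraint 2 (U != Y) on D(U)={2,3,4,6,7} D(Y)={2,5,6,7,8}: no change
Constraint 3 (Y + U = W) on D(Y)={2,5,6,7,8} D(U)={2,3,4,6,7} D(W)={3,4,8}: Y {2,5,6,7,8}->{2,5,6}; U {2,3,4,6,7}->{2,3,6}; W {3,4,8}->{4,8}
Constraint 4 (Y < U) on D(Y)={2,5,6} D(U)={2,3,6}: Y {2,5,6}->{2,5}; U {2,3,6}->{3,6}
So after all 4 constraints: D(W) = {4,8}

Answer: {4,8}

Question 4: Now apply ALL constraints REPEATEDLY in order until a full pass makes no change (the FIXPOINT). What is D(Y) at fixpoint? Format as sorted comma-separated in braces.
pass 0 (initial): D(Y)={2,5,6,7,8}
pass 1: U {2,3,4,6,7,8}->{3,6}; W {3,4,8}->{4,8}; Y {2,5,6,7,8}->{2,5}
pass 2: W {4,8}->{8}
pass 3: no change
Fixpoint after 3 passes: D(Y) = {2,5}

Answer: {2,5}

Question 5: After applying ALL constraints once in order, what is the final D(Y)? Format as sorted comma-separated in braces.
Answer: {2,5}

Derivation:
Constraint 1 (U < W) on D(U)={2,3,4,6,7,8} D(W)={3,4,8}: U {2,3,4,6,7,8}->{2,3,4,6,7}
Constraint 2 (U != Y) on D(U)={2,3,4,6,7} D(Y)={2,5,6,7,8}: no change
Constraint 3 (Y + U = W) on D(Y)={2,5,6,7,8} D(U)={2,3,4,6,7} D(W)={3,4,8}: Y {2,5,6,7,8}->{2,5,6}; U {2,3,4,6,7}->{2,3,6}; W {3,4,8}->{4,8}
Constraint 4 (Y < U) on D(Y)={2,5,6} D(U)={2,3,6}: Y {2,5,6}->{2,5}; U {2,3,6}->{3,6}
So after all 4 constraints: D(Y) = {2,5}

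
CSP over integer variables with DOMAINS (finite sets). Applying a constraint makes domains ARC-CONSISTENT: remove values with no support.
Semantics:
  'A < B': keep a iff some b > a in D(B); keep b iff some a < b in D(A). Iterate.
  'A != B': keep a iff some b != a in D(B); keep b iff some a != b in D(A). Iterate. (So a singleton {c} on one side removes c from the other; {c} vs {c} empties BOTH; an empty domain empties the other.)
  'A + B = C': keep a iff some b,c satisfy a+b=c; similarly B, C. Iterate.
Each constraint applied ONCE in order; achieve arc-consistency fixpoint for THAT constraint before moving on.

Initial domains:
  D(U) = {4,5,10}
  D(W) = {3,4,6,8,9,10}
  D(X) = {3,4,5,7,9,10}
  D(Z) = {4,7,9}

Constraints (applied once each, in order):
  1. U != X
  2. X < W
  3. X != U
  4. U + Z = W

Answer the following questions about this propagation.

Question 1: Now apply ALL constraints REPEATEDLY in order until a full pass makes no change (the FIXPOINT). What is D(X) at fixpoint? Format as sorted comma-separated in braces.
Answer: {3,4,5,7}

Derivation:
pass 0 (initial): D(X)={3,4,5,7,9,10}
pass 1: U {4,5,10}->{4,5}; W {3,4,6,8,9,10}->{8,9}; X {3,4,5,7,9,10}->{3,4,5,7,9}; Z {4,7,9}->{4}
pass 2: X {3,4,5,7,9}->{3,4,5,7}
pass 3: no change
Fixpoint after 3 passes: D(X) = {3,4,5,7}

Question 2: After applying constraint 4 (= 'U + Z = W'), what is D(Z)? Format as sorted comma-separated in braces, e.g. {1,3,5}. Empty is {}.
Constraint 1 (U != X) on D(U)={4,5,10} D(X)={3,4,5,7,9,10}: no change
Constraint 2 (X < W) on D(X)={3,4,5,7,9,10} D(W)={3,4,6,8,9,10}: X {3,4,5,7,9,10}->{3,4,5,7,9}; W {3,4,6,8,9,10}->{4,6,8,9,10}
Constraint 3 (X != U) on D(X)={3,4,5,7,9} D(U)={4,5,10}: no change
Constraint 4 (U + Z = W) on D(U)={4,5,10} D(Z)={4,7,9} D(W)={4,6,8,9,10}: U {4,5,10}->{4,5}; Z {4,7,9}->{4}; W {4,6,8,9,10}->{8,9}
So after constraint 4: D(Z) = {4}

Answer: {4}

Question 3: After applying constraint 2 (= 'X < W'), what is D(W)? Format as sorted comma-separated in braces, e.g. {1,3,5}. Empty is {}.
Constraint 1 (U != X) on D(U)={4,5,10} D(X)={3,4,5,7,9,10}: no change
Constraint 2 (X < W) on D(X)={3,4,5,7,9,10} D(W)={3,4,6,8,9,10}: X {3,4,5,7,9,10}->{3,4,5,7,9}; W {3,4,6,8,9,10}->{4,6,8,9,10}
So after constraint 2: D(W) = {4,6,8,9,10}

Answer: {4,6,8,9,10}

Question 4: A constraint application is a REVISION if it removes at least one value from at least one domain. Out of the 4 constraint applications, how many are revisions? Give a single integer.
Answer: 2

Derivation:
Constraint 1 (U != X) on D(U)={4,5,10} D(X)={3,4,5,7,9,10}: no change => not a revision
Constraint 2 (X < W) on D(X)={3,4,5,7,9,10} D(W)={3,4,6,8,9,10}: X {3,4,5,7,9,10}->{3,4,5,7,9}; W {3,4,6,8,9,10}->{4,6,8,9,10} => REVISION
Constraint 3 (X != U) on D(X)={3,4,5,7,9} D(U)={4,5,10}: no change => not a revision
Constraint 4 (U + Z = W) on D(U)={4,5,10} D(Z)={4,7,9} D(W)={4,6,8,9,10}: U {4,5,10}->{4,5}; Z {4,7,9}->{4}; W {4,6,8,9,10}->{8,9} => REVISION
Total revisions = 2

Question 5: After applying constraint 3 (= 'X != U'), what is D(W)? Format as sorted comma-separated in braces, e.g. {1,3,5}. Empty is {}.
Answer: {4,6,8,9,10}

Derivation:
Constraint 1 (U != X) on D(U)={4,5,10} D(X)={3,4,5,7,9,10}: no change
Constraint 2 (X < W) on D(X)={3,4,5,7,9,10} D(W)={3,4,6,8,9,10}: X {3,4,5,7,9,10}->{3,4,5,7,9}; W {3,4,6,8,9,10}->{4,6,8,9,10}
Constraint 3 (X != U) on D(X)={3,4,5,7,9} D(U)={4,5,10}: no change
So after constraint 3: D(W) = {4,6,8,9,10}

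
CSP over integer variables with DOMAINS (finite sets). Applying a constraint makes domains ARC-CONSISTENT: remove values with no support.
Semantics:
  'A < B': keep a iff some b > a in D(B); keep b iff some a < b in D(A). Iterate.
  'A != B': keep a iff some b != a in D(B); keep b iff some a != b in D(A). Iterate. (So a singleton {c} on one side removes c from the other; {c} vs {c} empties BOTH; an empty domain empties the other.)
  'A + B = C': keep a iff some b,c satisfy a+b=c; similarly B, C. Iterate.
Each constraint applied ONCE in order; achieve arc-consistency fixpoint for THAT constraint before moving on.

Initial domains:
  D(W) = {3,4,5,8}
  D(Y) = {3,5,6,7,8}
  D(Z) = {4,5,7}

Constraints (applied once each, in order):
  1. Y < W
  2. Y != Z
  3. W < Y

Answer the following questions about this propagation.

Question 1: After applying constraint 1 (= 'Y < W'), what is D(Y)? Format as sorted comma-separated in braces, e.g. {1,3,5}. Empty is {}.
Answer: {3,5,6,7}

Derivation:
Constraint 1 (Y < W) on D(Y)={3,5,6,7,8} D(W)={3,4,5,8}: Y {3,5,6,7,8}->{3,5,6,7}; W {3,4,5,8}->{4,5,8}
So after constraint 1: D(Y) = {3,5,6,7}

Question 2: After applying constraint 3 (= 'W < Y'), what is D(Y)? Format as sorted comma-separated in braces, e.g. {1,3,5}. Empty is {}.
Answer: {5,6,7}

Derivation:
Constraint 1 (Y < W) on D(Y)={3,5,6,7,8} D(W)={3,4,5,8}: Y {3,5,6,7,8}->{3,5,6,7}; W {3,4,5,8}->{4,5,8}
Constraint 2 (Y != Z) on D(Y)={3,5,6,7} D(Z)={4,5,7}: no change
Constraint 3 (W < Y) on D(W)={4,5,8} D(Y)={3,5,6,7}: W {4,5,8}->{4,5}; Y {3,5,6,7}->{5,6,7}
So after constraint 3: D(Y) = {5,6,7}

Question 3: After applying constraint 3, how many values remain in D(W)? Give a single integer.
Constraint 1 (Y < W) on D(Y)={3,5,6,7,8} D(W)={3,4,5,8}: Y {3,5,6,7,8}->{3,5,6,7}; W {3,4,5,8}->{4,5,8}
Constraint 2 (Y != Z) on D(Y)={3,5,6,7} D(Z)={4,5,7}: no change
Constraint 3 (W < Y) on D(W)={4,5,8} D(Y)={3,5,6,7}: W {4,5,8}->{4,5}; Y {3,5,6,7}->{5,6,7}
So after constraint 3: D(W)={4,5}, size = 2

Answer: 2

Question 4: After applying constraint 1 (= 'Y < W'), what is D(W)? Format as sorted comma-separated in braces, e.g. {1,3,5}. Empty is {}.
Constraint 1 (Y < W) on D(Y)={3,5,6,7,8} D(W)={3,4,5,8}: Y {3,5,6,7,8}->{3,5,6,7}; W {3,4,5,8}->{4,5,8}
So after constraint 1: D(W) = {4,5,8}

Answer: {4,5,8}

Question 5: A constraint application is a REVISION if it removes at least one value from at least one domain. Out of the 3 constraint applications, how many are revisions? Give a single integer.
Answer: 2

Derivation:
Constraint 1 (Y < W) on D(Y)={3,5,6,7,8} D(W)={3,4,5,8}: Y {3,5,6,7,8}->{3,5,6,7}; W {3,4,5,8}->{4,5,8} => REVISION
Constraint 2 (Y != Z) on D(Y)={3,5,6,7} D(Z)={4,5,7}: no change => not a revision
Constraint 3 (W < Y) on D(W)={4,5,8} D(Y)={3,5,6,7}: W {4,5,8}->{4,5}; Y {3,5,6,7}->{5,6,7} => REVISION
Total revisions = 2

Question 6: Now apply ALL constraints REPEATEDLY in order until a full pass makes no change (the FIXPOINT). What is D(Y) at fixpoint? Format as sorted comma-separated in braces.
pass 0 (initial): D(Y)={3,5,6,7,8}
pass 1: W {3,4,5,8}->{4,5}; Y {3,5,6,7,8}->{5,6,7}
pass 2: W {4,5}->{}; Y {5,6,7}->{}; Z {4,5,7}->{}
pass 3: no change
Fixpoint after 3 passes: D(Y) = {}

Answer: {}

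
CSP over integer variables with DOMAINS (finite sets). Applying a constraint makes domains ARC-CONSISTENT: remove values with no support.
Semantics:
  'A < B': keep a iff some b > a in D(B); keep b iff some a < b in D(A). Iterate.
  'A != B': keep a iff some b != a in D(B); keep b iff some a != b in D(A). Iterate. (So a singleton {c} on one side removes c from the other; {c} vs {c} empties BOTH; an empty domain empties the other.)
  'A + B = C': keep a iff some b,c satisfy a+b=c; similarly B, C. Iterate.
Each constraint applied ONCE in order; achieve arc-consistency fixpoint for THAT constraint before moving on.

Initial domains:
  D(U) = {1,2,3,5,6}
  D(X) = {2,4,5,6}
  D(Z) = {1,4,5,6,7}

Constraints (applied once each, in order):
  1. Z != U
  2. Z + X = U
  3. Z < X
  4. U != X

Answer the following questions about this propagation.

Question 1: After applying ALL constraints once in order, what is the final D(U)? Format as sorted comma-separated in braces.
Answer: {3,5,6}

Derivation:
Constraint 1 (Z != U) on D(Z)={1,4,5,6,7} D(U)={1,2,3,5,6}: no change
Constraint 2 (Z + X = U) on D(Z)={1,4,5,6,7} D(X)={2,4,5,6} D(U)={1,2,3,5,6}: Z {1,4,5,6,7}->{1,4}; X {2,4,5,6}->{2,4,5}; U {1,2,3,5,6}->{3,5,6}
Constraint 3 (Z < X) on D(Z)={1,4} D(X)={2,4,5}: no change
Constraint 4 (U != X) on D(U)={3,5,6} D(X)={2,4,5}: no change
So after all 4 constraints: D(U) = {3,5,6}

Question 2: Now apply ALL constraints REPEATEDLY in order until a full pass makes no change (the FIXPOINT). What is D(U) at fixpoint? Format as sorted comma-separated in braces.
pass 0 (initial): D(U)={1,2,3,5,6}
pass 1: U {1,2,3,5,6}->{3,5,6}; X {2,4,5,6}->{2,4,5}; Z {1,4,5,6,7}->{1,4}
pass 2: no change
Fixpoint after 2 passes: D(U) = {3,5,6}

Answer: {3,5,6}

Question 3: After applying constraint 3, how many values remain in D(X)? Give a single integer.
Constraint 1 (Z != U) on D(Z)={1,4,5,6,7} D(U)={1,2,3,5,6}: no change
Constraint 2 (Z + X = U) on D(Z)={1,4,5,6,7} D(X)={2,4,5,6} D(U)={1,2,3,5,6}: Z {1,4,5,6,7}->{1,4}; X {2,4,5,6}->{2,4,5}; U {1,2,3,5,6}->{3,5,6}
Constraint 3 (Z < X) on D(Z)={1,4} D(X)={2,4,5}: no change
So after constraint 3: D(X)={2,4,5}, size = 3

Answer: 3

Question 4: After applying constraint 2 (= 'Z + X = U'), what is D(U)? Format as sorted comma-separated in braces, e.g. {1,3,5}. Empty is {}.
Constraint 1 (Z != U) on D(Z)={1,4,5,6,7} D(U)={1,2,3,5,6}: no change
Constraint 2 (Z + X = U) on D(Z)={1,4,5,6,7} D(X)={2,4,5,6} D(U)={1,2,3,5,6}: Z {1,4,5,6,7}->{1,4}; X {2,4,5,6}->{2,4,5}; U {1,2,3,5,6}->{3,5,6}
So after constraint 2: D(U) = {3,5,6}

Answer: {3,5,6}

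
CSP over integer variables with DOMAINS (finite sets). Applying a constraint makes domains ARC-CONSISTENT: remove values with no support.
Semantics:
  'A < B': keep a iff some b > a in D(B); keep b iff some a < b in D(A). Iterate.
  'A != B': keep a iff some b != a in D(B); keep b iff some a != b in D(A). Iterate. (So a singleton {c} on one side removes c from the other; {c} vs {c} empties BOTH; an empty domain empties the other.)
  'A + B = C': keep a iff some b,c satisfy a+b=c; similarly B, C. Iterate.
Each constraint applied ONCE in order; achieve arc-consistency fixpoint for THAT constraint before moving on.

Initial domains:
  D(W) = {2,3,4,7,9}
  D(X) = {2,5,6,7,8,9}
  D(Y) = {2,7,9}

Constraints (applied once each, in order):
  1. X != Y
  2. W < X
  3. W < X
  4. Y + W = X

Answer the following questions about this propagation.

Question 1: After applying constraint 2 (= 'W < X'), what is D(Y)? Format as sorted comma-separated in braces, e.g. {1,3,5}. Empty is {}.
Constraint 1 (X != Y) on D(X)={2,5,6,7,8,9} D(Y)={2,7,9}: no change
Constraint 2 (W < X) on D(W)={2,3,4,7,9} D(X)={2,5,6,7,8,9}: W {2,3,4,7,9}->{2,3,4,7}; X {2,5,6,7,8,9}->{5,6,7,8,9}
So after constraint 2: D(Y) = {2,7,9}

Answer: {2,7,9}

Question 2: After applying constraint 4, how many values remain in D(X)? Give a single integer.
Constraint 1 (X != Y) on D(X)={2,5,6,7,8,9} D(Y)={2,7,9}: no change
Constraint 2 (W < X) on D(W)={2,3,4,7,9} D(X)={2,5,6,7,8,9}: W {2,3,4,7,9}->{2,3,4,7}; X {2,5,6,7,8,9}->{5,6,7,8,9}
Constraint 3 (W < X) on D(W)={2,3,4,7} D(X)={5,6,7,8,9}: no change
Constraint 4 (Y + W = X) on D(Y)={2,7,9} D(W)={2,3,4,7} D(X)={5,6,7,8,9}: Y {2,7,9}->{2,7}; X {5,6,7,8,9}->{5,6,9}
So after constraint 4: D(X)={5,6,9}, size = 3

Answer: 3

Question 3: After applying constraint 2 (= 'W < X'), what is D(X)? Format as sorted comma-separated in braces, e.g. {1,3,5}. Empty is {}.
Answer: {5,6,7,8,9}

Derivation:
Constraint 1 (X != Y) on D(X)={2,5,6,7,8,9} D(Y)={2,7,9}: no change
Constraint 2 (W < X) on D(W)={2,3,4,7,9} D(X)={2,5,6,7,8,9}: W {2,3,4,7,9}->{2,3,4,7}; X {2,5,6,7,8,9}->{5,6,7,8,9}
So after constraint 2: D(X) = {5,6,7,8,9}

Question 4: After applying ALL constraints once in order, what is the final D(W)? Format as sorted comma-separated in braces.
Answer: {2,3,4,7}

Derivation:
Constraint 1 (X != Y) on D(X)={2,5,6,7,8,9} D(Y)={2,7,9}: no change
Constraint 2 (W < X) on D(W)={2,3,4,7,9} D(X)={2,5,6,7,8,9}: W {2,3,4,7,9}->{2,3,4,7}; X {2,5,6,7,8,9}->{5,6,7,8,9}
Constraint 3 (W < X) on D(W)={2,3,4,7} D(X)={5,6,7,8,9}: no change
Constraint 4 (Y + W = X) on D(Y)={2,7,9} D(W)={2,3,4,7} D(X)={5,6,7,8,9}: Y {2,7,9}->{2,7}; X {5,6,7,8,9}->{5,6,9}
So after all 4 constraints: D(W) = {2,3,4,7}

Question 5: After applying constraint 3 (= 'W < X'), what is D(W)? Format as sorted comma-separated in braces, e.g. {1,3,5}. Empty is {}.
Constraint 1 (X != Y) on D(X)={2,5,6,7,8,9} D(Y)={2,7,9}: no change
Constraint 2 (W < X) on D(W)={2,3,4,7,9} D(X)={2,5,6,7,8,9}: W {2,3,4,7,9}->{2,3,4,7}; X {2,5,6,7,8,9}->{5,6,7,8,9}
Constraint 3 (W < X) on D(W)={2,3,4,7} D(X)={5,6,7,8,9}: no change
So after constraint 3: D(W) = {2,3,4,7}

Answer: {2,3,4,7}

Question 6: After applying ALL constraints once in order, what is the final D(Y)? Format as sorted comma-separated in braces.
Answer: {2,7}

Derivation:
Constraint 1 (X != Y) on D(X)={2,5,6,7,8,9} D(Y)={2,7,9}: no change
Constraint 2 (W < X) on D(W)={2,3,4,7,9} D(X)={2,5,6,7,8,9}: W {2,3,4,7,9}->{2,3,4,7}; X {2,5,6,7,8,9}->{5,6,7,8,9}
Constraint 3 (W < X) on D(W)={2,3,4,7} D(X)={5,6,7,8,9}: no change
Constraint 4 (Y + W = X) on D(Y)={2,7,9} D(W)={2,3,4,7} D(X)={5,6,7,8,9}: Y {2,7,9}->{2,7}; X {5,6,7,8,9}->{5,6,9}
So after all 4 constraints: D(Y) = {2,7}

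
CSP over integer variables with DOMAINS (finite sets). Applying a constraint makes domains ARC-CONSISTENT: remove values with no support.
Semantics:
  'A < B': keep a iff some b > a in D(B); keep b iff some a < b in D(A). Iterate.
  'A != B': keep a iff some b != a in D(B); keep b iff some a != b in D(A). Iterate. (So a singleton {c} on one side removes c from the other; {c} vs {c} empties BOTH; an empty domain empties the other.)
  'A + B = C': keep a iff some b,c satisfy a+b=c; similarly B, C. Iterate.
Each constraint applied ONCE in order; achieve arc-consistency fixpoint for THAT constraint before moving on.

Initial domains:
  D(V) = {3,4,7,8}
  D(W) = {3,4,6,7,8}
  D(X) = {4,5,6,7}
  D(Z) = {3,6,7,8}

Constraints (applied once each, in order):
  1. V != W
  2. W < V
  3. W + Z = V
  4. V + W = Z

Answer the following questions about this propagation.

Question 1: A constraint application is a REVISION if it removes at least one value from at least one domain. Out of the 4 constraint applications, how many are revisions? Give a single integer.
Constraint 1 (V != W) on D(V)={3,4,7,8} D(W)={3,4,6,7,8}: no change => not a revision
Constraint 2 (W < V) on D(W)={3,4,6,7,8} D(V)={3,4,7,8}: W {3,4,6,7,8}->{3,4,6,7}; V {3,4,7,8}->{4,7,8} => REVISION
Constraint 3 (W + Z = V) on D(W)={3,4,6,7} D(Z)={3,6,7,8} D(V)={4,7,8}: W {3,4,6,7}->{4}; Z {3,6,7,8}->{3}; V {4,7,8}->{7} => REVISION
Constraint 4 (V + W = Z) on D(V)={7} D(W)={4} D(Z)={3}: V {7}->{}; W {4}->{}; Z {3}->{} => REVISION
Total revisions = 3

Answer: 3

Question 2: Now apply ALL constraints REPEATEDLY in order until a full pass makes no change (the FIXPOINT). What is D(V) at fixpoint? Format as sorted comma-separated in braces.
Answer: {}

Derivation:
pass 0 (initial): D(V)={3,4,7,8}
pass 1: V {3,4,7,8}->{}; W {3,4,6,7,8}->{}; Z {3,6,7,8}->{}
pass 2: no change
Fixpoint after 2 passes: D(V) = {}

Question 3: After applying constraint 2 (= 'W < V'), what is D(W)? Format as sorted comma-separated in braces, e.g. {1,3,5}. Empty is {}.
Constraint 1 (V != W) on D(V)={3,4,7,8} D(W)={3,4,6,7,8}: no change
Constraint 2 (W < V) on D(W)={3,4,6,7,8} D(V)={3,4,7,8}: W {3,4,6,7,8}->{3,4,6,7}; V {3,4,7,8}->{4,7,8}
So after constraint 2: D(W) = {3,4,6,7}

Answer: {3,4,6,7}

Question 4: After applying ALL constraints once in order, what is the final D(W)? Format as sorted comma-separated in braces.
Constraint 1 (V != W) on D(V)={3,4,7,8} D(W)={3,4,6,7,8}: no change
Constraint 2 (W < V) on D(W)={3,4,6,7,8} D(V)={3,4,7,8}: W {3,4,6,7,8}->{3,4,6,7}; V {3,4,7,8}->{4,7,8}
Constraint 3 (W + Z = V) on D(W)={3,4,6,7} D(Z)={3,6,7,8} D(V)={4,7,8}: W {3,4,6,7}->{4}; Z {3,6,7,8}->{3}; V {4,7,8}->{7}
Constraint 4 (V + W = Z) on D(V)={7} D(W)={4} D(Z)={3}: V {7}->{}; W {4}->{}; Z {3}->{}
So after all 4 constraints: D(W) = {}

Answer: {}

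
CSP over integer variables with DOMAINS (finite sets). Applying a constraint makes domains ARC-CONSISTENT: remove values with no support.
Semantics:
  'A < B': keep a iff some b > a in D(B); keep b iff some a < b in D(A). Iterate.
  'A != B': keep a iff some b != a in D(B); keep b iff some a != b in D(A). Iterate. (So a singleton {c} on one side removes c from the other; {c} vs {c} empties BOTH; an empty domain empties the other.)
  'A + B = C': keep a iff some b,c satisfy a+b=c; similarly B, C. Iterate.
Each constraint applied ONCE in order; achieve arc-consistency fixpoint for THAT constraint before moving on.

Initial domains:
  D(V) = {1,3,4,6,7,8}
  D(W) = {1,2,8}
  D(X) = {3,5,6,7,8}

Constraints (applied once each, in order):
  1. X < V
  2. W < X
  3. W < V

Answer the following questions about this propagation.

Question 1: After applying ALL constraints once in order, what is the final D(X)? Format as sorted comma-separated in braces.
Answer: {3,5,6,7}

Derivation:
Constraint 1 (X < V) on D(X)={3,5,6,7,8} D(V)={1,3,4,6,7,8}: X {3,5,6,7,8}->{3,5,6,7}; V {1,3,4,6,7,8}->{4,6,7,8}
Constraint 2 (W < X) on D(W)={1,2,8} D(X)={3,5,6,7}: W {1,2,8}->{1,2}
Constraint 3 (W < V) on D(W)={1,2} D(V)={4,6,7,8}: no change
So after all 3 constraints: D(X) = {3,5,6,7}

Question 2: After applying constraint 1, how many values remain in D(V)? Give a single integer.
Constraint 1 (X < V) on D(X)={3,5,6,7,8} D(V)={1,3,4,6,7,8}: X {3,5,6,7,8}->{3,5,6,7}; V {1,3,4,6,7,8}->{4,6,7,8}
So after constraint 1: D(V)={4,6,7,8}, size = 4

Answer: 4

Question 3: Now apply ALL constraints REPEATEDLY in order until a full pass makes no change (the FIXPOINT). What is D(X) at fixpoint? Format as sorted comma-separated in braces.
Answer: {3,5,6,7}

Derivation:
pass 0 (initial): D(X)={3,5,6,7,8}
pass 1: V {1,3,4,6,7,8}->{4,6,7,8}; W {1,2,8}->{1,2}; X {3,5,6,7,8}->{3,5,6,7}
pass 2: no change
Fixpoint after 2 passes: D(X) = {3,5,6,7}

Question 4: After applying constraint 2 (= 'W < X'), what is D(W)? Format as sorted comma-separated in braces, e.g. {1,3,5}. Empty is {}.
Answer: {1,2}

Derivation:
Constraint 1 (X < V) on D(X)={3,5,6,7,8} D(V)={1,3,4,6,7,8}: X {3,5,6,7,8}->{3,5,6,7}; V {1,3,4,6,7,8}->{4,6,7,8}
Constraint 2 (W < X) on D(W)={1,2,8} D(X)={3,5,6,7}: W {1,2,8}->{1,2}
So after constraint 2: D(W) = {1,2}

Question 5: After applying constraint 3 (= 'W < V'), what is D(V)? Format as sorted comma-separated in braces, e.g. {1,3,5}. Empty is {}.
Constraint 1 (X < V) on D(X)={3,5,6,7,8} D(V)={1,3,4,6,7,8}: X {3,5,6,7,8}->{3,5,6,7}; V {1,3,4,6,7,8}->{4,6,7,8}
Constraint 2 (W < X) on D(W)={1,2,8} D(X)={3,5,6,7}: W {1,2,8}->{1,2}
Constraint 3 (W < V) on D(W)={1,2} D(V)={4,6,7,8}: no change
So after constraint 3: D(V) = {4,6,7,8}

Answer: {4,6,7,8}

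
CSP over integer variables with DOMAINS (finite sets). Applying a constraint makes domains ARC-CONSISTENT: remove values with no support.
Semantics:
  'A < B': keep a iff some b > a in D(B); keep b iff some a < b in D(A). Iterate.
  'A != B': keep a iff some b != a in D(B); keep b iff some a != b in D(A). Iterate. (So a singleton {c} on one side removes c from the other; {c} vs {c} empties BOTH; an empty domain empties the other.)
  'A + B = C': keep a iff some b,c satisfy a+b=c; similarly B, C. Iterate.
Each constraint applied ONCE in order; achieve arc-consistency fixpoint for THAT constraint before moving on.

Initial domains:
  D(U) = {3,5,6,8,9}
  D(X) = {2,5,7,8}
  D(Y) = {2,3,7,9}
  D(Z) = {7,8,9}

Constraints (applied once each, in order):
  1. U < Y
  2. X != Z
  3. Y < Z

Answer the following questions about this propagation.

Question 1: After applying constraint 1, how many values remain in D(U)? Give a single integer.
Answer: 4

Derivation:
Constraint 1 (U < Y) on D(U)={3,5,6,8,9} D(Y)={2,3,7,9}: U {3,5,6,8,9}->{3,5,6,8}; Y {2,3,7,9}->{7,9}
So after constraint 1: D(U)={3,5,6,8}, size = 4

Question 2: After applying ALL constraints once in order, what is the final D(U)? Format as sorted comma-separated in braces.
Answer: {3,5,6,8}

Derivation:
Constraint 1 (U < Y) on D(U)={3,5,6,8,9} D(Y)={2,3,7,9}: U {3,5,6,8,9}->{3,5,6,8}; Y {2,3,7,9}->{7,9}
Constraint 2 (X != Z) on D(X)={2,5,7,8} D(Z)={7,8,9}: no change
Constraint 3 (Y < Z) on D(Y)={7,9} D(Z)={7,8,9}: Y {7,9}->{7}; Z {7,8,9}->{8,9}
So after all 3 constraints: D(U) = {3,5,6,8}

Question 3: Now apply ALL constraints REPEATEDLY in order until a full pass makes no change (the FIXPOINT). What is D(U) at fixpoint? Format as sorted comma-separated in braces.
pass 0 (initial): D(U)={3,5,6,8,9}
pass 1: U {3,5,6,8,9}->{3,5,6,8}; Y {2,3,7,9}->{7}; Z {7,8,9}->{8,9}
pass 2: U {3,5,6,8}->{3,5,6}
pass 3: no change
Fixpoint after 3 passes: D(U) = {3,5,6}

Answer: {3,5,6}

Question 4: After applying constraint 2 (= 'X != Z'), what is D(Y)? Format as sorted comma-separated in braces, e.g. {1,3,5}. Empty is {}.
Answer: {7,9}

Derivation:
Constraint 1 (U < Y) on D(U)={3,5,6,8,9} D(Y)={2,3,7,9}: U {3,5,6,8,9}->{3,5,6,8}; Y {2,3,7,9}->{7,9}
Constraint 2 (X != Z) on D(X)={2,5,7,8} D(Z)={7,8,9}: no change
So after constraint 2: D(Y) = {7,9}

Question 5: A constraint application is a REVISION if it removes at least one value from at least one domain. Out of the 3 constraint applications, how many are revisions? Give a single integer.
Answer: 2

Derivation:
Constraint 1 (U < Y) on D(U)={3,5,6,8,9} D(Y)={2,3,7,9}: U {3,5,6,8,9}->{3,5,6,8}; Y {2,3,7,9}->{7,9} => REVISION
Constraint 2 (X != Z) on D(X)={2,5,7,8} D(Z)={7,8,9}: no change => not a revision
Constraint 3 (Y < Z) on D(Y)={7,9} D(Z)={7,8,9}: Y {7,9}->{7}; Z {7,8,9}->{8,9} => REVISION
Total revisions = 2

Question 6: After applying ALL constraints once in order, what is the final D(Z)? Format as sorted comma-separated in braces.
Constraint 1 (U < Y) on D(U)={3,5,6,8,9} D(Y)={2,3,7,9}: U {3,5,6,8,9}->{3,5,6,8}; Y {2,3,7,9}->{7,9}
Constraint 2 (X != Z) on D(X)={2,5,7,8} D(Z)={7,8,9}: no change
Constraint 3 (Y < Z) on D(Y)={7,9} D(Z)={7,8,9}: Y {7,9}->{7}; Z {7,8,9}->{8,9}
So after all 3 constraints: D(Z) = {8,9}

Answer: {8,9}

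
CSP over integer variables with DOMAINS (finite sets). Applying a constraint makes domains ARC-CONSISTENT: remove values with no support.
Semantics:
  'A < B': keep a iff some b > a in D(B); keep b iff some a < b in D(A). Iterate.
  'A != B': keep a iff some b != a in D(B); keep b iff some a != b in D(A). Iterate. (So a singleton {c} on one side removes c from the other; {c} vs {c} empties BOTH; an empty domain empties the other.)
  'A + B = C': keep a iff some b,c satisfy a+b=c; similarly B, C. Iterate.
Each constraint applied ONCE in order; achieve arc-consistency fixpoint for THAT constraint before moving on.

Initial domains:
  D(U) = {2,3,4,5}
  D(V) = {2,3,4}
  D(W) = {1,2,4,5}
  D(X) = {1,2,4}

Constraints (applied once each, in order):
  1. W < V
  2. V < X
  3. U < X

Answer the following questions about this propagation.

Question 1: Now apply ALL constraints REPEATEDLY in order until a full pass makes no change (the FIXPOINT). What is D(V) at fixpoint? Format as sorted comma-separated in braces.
Answer: {2,3}

Derivation:
pass 0 (initial): D(V)={2,3,4}
pass 1: U {2,3,4,5}->{2,3}; V {2,3,4}->{2,3}; W {1,2,4,5}->{1,2}; X {1,2,4}->{4}
pass 2: no change
Fixpoint after 2 passes: D(V) = {2,3}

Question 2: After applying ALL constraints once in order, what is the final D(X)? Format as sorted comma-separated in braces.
Answer: {4}

Derivation:
Constraint 1 (W < V) on D(W)={1,2,4,5} D(V)={2,3,4}: W {1,2,4,5}->{1,2}
Constraint 2 (V < X) on D(V)={2,3,4} D(X)={1,2,4}: V {2,3,4}->{2,3}; X {1,2,4}->{4}
Constraint 3 (U < X) on D(U)={2,3,4,5} D(X)={4}: U {2,3,4,5}->{2,3}
So after all 3 constraints: D(X) = {4}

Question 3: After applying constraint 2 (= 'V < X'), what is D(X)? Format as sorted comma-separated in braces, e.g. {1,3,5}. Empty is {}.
Constraint 1 (W < V) on D(W)={1,2,4,5} D(V)={2,3,4}: W {1,2,4,5}->{1,2}
Constraint 2 (V < X) on D(V)={2,3,4} D(X)={1,2,4}: V {2,3,4}->{2,3}; X {1,2,4}->{4}
So after constraint 2: D(X) = {4}

Answer: {4}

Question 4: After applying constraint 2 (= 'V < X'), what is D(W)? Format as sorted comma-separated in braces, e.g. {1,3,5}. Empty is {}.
Constraint 1 (W < V) on D(W)={1,2,4,5} D(V)={2,3,4}: W {1,2,4,5}->{1,2}
Constraint 2 (V < X) on D(V)={2,3,4} D(X)={1,2,4}: V {2,3,4}->{2,3}; X {1,2,4}->{4}
So after constraint 2: D(W) = {1,2}

Answer: {1,2}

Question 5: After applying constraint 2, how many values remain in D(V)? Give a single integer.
Constraint 1 (W < V) on D(W)={1,2,4,5} D(V)={2,3,4}: W {1,2,4,5}->{1,2}
Constraint 2 (V < X) on D(V)={2,3,4} D(X)={1,2,4}: V {2,3,4}->{2,3}; X {1,2,4}->{4}
So after constraint 2: D(V)={2,3}, size = 2

Answer: 2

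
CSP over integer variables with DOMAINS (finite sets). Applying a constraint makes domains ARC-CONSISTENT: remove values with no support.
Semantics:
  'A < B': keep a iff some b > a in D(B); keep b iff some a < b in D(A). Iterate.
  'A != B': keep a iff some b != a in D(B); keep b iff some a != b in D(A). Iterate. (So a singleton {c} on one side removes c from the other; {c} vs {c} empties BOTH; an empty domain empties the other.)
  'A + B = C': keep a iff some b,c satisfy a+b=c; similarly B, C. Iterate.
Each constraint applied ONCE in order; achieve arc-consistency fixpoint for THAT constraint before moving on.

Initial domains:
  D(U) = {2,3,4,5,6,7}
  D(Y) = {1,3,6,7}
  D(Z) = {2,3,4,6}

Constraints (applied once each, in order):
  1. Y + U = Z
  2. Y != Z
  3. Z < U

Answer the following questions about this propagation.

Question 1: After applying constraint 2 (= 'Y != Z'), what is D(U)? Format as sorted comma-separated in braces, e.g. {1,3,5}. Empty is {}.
Answer: {2,3,5}

Derivation:
Constraint 1 (Y + U = Z) on D(Y)={1,3,6,7} D(U)={2,3,4,5,6,7} D(Z)={2,3,4,6}: Y {1,3,6,7}->{1,3}; U {2,3,4,5,6,7}->{2,3,5}; Z {2,3,4,6}->{3,4,6}
Constraint 2 (Y != Z) on D(Y)={1,3} D(Z)={3,4,6}: no change
So after constraint 2: D(U) = {2,3,5}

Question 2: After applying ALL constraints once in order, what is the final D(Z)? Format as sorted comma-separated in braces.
Answer: {3,4}

Derivation:
Constraint 1 (Y + U = Z) on D(Y)={1,3,6,7} D(U)={2,3,4,5,6,7} D(Z)={2,3,4,6}: Y {1,3,6,7}->{1,3}; U {2,3,4,5,6,7}->{2,3,5}; Z {2,3,4,6}->{3,4,6}
Constraint 2 (Y != Z) on D(Y)={1,3} D(Z)={3,4,6}: no change
Constraint 3 (Z < U) on D(Z)={3,4,6} D(U)={2,3,5}: Z {3,4,6}->{3,4}; U {2,3,5}->{5}
So after all 3 constraints: D(Z) = {3,4}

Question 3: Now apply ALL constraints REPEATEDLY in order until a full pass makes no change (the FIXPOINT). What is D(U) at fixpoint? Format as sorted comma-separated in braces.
Answer: {}

Derivation:
pass 0 (initial): D(U)={2,3,4,5,6,7}
pass 1: U {2,3,4,5,6,7}->{5}; Y {1,3,6,7}->{1,3}; Z {2,3,4,6}->{3,4}
pass 2: U {5}->{}; Y {1,3}->{}; Z {3,4}->{}
pass 3: no change
Fixpoint after 3 passes: D(U) = {}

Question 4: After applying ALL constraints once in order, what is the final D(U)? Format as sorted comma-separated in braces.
Answer: {5}

Derivation:
Constraint 1 (Y + U = Z) on D(Y)={1,3,6,7} D(U)={2,3,4,5,6,7} D(Z)={2,3,4,6}: Y {1,3,6,7}->{1,3}; U {2,3,4,5,6,7}->{2,3,5}; Z {2,3,4,6}->{3,4,6}
Constraint 2 (Y != Z) on D(Y)={1,3} D(Z)={3,4,6}: no change
Constraint 3 (Z < U) on D(Z)={3,4,6} D(U)={2,3,5}: Z {3,4,6}->{3,4}; U {2,3,5}->{5}
So after all 3 constraints: D(U) = {5}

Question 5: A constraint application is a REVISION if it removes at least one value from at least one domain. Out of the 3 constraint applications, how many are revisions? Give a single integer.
Answer: 2

Derivation:
Constraint 1 (Y + U = Z) on D(Y)={1,3,6,7} D(U)={2,3,4,5,6,7} D(Z)={2,3,4,6}: Y {1,3,6,7}->{1,3}; U {2,3,4,5,6,7}->{2,3,5}; Z {2,3,4,6}->{3,4,6} => REVISION
Constraint 2 (Y != Z) on D(Y)={1,3} D(Z)={3,4,6}: no change => not a revision
Constraint 3 (Z < U) on D(Z)={3,4,6} D(U)={2,3,5}: Z {3,4,6}->{3,4}; U {2,3,5}->{5} => REVISION
Total revisions = 2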